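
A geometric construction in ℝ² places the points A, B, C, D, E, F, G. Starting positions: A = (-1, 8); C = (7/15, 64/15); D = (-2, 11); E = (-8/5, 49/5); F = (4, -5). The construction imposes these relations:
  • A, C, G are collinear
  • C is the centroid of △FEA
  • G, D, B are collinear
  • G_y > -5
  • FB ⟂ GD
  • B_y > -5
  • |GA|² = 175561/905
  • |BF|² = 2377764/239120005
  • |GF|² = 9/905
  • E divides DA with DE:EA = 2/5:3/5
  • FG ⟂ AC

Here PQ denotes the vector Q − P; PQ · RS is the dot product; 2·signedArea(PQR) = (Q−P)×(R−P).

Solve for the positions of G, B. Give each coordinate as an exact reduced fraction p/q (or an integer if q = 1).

1. G_x = 3704/905  [A, C, G are collinear ∩ FG ⟂ AC]
2. G_y = -4492/905  [A, C, G are collinear ∩ FG ⟂ AC]
   → G = (3704/905, -4492/905)
3. B_x = 978757294/239120005  [G, D, B are collinear ∩ FB ⟂ GD]
4. B_y = -1187097437/239120005  [G, D, B are collinear ∩ FB ⟂ GD]
   → B = (978757294/239120005, -1187097437/239120005)

B = (978757294/239120005, -1187097437/239120005)
G = (3704/905, -4492/905)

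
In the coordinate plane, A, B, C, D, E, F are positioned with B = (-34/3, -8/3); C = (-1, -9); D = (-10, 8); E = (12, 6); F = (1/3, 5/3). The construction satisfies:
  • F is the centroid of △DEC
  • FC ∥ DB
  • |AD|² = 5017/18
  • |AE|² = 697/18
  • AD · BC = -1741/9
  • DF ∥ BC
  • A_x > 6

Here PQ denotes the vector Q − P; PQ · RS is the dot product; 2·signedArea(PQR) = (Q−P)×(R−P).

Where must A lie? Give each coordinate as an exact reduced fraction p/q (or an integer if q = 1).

A = (37/6, 23/6)

1. A_x = 37/6  [line -31/3·x + 19/3·y + 355/9 = 0 ∩ |AD|² = 5017/18]
2. A_y = 23/6  [line -31/3·x + 19/3·y + 355/9 = 0 ∩ |AD|² = 5017/18]
   → A = (37/6, 23/6)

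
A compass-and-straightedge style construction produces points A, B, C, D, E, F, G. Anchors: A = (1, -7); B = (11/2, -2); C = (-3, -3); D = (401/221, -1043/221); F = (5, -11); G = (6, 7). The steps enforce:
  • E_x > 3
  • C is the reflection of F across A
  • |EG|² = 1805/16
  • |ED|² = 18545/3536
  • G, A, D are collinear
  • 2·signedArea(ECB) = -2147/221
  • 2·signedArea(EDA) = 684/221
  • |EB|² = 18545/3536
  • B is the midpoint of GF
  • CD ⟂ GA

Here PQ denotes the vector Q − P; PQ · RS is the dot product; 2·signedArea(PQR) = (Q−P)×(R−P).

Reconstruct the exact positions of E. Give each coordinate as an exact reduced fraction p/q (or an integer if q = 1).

E = (3233/884, -1485/442)

1. E_x = 3233/884  [2·signedArea(EDA) = 684/221 ∩ 2·signedArea(ECB) = -2147/221]
2. E_y = -1485/442  [2·signedArea(EDA) = 684/221 ∩ 2·signedArea(ECB) = -2147/221]
   → E = (3233/884, -1485/442)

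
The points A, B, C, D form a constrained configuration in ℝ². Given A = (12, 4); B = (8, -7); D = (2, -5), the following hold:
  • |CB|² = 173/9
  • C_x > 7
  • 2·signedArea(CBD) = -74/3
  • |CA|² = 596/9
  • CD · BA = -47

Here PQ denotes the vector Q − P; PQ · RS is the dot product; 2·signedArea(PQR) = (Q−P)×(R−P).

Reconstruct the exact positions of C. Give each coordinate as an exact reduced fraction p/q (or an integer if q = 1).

1. C_x = 22/3  [2·signedArea(CBD) = -74/3 ∩ CD · BA = -47]
2. C_y = -8/3  [2·signedArea(CBD) = -74/3 ∩ CD · BA = -47]
   → C = (22/3, -8/3)

C = (22/3, -8/3)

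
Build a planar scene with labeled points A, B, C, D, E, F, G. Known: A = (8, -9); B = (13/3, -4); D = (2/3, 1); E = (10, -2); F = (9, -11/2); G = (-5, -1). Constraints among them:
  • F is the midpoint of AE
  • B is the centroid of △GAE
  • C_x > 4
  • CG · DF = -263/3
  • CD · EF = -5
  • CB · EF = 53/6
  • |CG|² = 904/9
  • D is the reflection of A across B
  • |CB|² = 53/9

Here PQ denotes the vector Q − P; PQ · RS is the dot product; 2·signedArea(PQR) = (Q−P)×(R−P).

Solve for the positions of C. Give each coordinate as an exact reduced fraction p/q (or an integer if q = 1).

1. C_x = 5  [CB · EF = 53/6 ∩ CG · DF = -263/3]
2. C_y = -5/3  [CB · EF = 53/6 ∩ CG · DF = -263/3]
   → C = (5, -5/3)

C = (5, -5/3)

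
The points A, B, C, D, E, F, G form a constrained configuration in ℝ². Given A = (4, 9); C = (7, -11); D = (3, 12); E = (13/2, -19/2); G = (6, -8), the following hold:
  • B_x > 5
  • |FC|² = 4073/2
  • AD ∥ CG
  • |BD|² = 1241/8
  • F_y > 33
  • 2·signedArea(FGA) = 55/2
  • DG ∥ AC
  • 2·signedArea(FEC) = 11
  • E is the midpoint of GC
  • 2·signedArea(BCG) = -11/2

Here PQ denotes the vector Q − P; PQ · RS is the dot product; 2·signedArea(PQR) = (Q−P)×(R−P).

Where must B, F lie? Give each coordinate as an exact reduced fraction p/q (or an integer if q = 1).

B = (21/4, -1/4)
F = (-1/2, 67/2)

1. B_x = 21/4  [line -3·x + -1·y + 31/2 = 0 ∩ |BD|² = 1241/8]
2. B_y = -1/4  [line -3·x + -1·y + 31/2 = 0 ∩ |BD|² = 1241/8]
   → B = (21/4, -1/4)
3. F_x = -1/2  [2·signedArea(FEC) = 11 ∩ 2·signedArea(FGA) = 55/2]
4. F_y = 67/2  [2·signedArea(FEC) = 11 ∩ 2·signedArea(FGA) = 55/2]
   → F = (-1/2, 67/2)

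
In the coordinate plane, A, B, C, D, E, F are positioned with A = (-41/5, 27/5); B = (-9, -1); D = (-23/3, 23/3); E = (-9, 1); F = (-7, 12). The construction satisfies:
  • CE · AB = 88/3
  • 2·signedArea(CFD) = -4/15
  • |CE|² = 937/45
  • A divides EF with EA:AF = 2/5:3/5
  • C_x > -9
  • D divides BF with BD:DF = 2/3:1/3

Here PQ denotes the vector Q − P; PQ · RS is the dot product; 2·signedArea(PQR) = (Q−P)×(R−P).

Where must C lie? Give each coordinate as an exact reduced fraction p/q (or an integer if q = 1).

1. C_x = -121/15  [2·signedArea(CFD) = -4/15 ∩ CE · AB = 88/3]
2. C_y = 82/15  [2·signedArea(CFD) = -4/15 ∩ CE · AB = 88/3]
   → C = (-121/15, 82/15)

C = (-121/15, 82/15)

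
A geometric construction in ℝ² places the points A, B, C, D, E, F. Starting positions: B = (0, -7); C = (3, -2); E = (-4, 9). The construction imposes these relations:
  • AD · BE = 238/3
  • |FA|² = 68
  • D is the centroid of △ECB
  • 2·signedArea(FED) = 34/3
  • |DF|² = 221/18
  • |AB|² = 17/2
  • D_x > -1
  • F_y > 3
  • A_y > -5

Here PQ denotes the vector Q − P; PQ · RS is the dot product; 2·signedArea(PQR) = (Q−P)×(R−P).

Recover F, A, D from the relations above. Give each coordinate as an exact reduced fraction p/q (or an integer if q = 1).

1. D_x = -1/3  [D is the centroid of △ECB]
2. D_y = 0  [D is the centroid of △ECB]
   → D = (-1/3, 0)
3. F_x = -1/2  [line 9·x + 11/3·y + -25/3 = 0 ∩ |DF|² = 221/18]
4. F_y = 7/2  [line 9·x + 11/3·y + -25/3 = 0 ∩ |DF|² = 221/18]
   → F = (-1/2, 7/2)
5. A_x = 3/2  [line 4·x + -16·y + -78 = 0 ∩ |FA|² = 68]
6. A_y = -9/2  [line 4·x + -16·y + -78 = 0 ∩ |FA|² = 68]
   → A = (3/2, -9/2)

A = (3/2, -9/2)
D = (-1/3, 0)
F = (-1/2, 7/2)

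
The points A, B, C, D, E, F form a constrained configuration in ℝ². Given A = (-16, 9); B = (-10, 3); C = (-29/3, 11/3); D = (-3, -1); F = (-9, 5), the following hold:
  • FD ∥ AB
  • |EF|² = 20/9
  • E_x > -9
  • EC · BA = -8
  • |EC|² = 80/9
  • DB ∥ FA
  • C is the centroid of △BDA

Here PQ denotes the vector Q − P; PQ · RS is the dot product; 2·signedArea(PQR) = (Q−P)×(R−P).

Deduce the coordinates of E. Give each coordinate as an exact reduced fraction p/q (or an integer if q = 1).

E = (-25/3, 19/3)

1. E_x = -25/3  [line 6·x + -6·y + 88 = 0 ∩ |EC|² = 80/9]
2. E_y = 19/3  [line 6·x + -6·y + 88 = 0 ∩ |EC|² = 80/9]
   → E = (-25/3, 19/3)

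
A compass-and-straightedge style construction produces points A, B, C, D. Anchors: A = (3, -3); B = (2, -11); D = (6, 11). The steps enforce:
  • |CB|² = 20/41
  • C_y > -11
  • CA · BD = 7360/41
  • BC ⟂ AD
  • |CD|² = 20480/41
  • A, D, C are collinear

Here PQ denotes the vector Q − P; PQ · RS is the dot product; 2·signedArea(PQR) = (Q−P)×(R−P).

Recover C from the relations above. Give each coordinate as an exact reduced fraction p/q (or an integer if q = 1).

C = (54/41, -445/41)

1. C_x = 54/41  [A, D, C are collinear ∩ BC ⟂ AD]
2. C_y = -445/41  [A, D, C are collinear ∩ BC ⟂ AD]
   → C = (54/41, -445/41)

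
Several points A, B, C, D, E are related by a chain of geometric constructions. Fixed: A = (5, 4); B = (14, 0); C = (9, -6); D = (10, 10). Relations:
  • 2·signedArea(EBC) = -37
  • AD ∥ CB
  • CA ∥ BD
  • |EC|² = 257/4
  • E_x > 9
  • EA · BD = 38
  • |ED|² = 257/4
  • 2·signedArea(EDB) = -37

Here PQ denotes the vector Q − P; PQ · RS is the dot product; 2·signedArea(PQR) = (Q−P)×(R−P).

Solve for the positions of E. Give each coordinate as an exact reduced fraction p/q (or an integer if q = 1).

E = (19/2, 2)

1. E_x = 19/2  [2·signedArea(EDB) = -37 ∩ EA · BD = 38]
2. E_y = 2  [2·signedArea(EDB) = -37 ∩ EA · BD = 38]
   → E = (19/2, 2)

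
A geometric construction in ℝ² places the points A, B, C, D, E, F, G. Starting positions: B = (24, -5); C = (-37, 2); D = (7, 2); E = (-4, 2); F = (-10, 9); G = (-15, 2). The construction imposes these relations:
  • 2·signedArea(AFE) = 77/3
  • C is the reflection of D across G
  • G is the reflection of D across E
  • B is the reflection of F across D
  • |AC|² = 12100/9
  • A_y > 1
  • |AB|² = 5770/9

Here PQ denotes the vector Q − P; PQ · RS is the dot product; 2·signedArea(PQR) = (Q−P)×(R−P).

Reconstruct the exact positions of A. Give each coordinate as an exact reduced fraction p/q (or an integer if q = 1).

1. A_x = -1/3  [line 7·x + 6·y + -29/3 = 0 ∩ |AB|² = 5770/9]
2. A_y = 2  [line 7·x + 6·y + -29/3 = 0 ∩ |AB|² = 5770/9]
   → A = (-1/3, 2)

A = (-1/3, 2)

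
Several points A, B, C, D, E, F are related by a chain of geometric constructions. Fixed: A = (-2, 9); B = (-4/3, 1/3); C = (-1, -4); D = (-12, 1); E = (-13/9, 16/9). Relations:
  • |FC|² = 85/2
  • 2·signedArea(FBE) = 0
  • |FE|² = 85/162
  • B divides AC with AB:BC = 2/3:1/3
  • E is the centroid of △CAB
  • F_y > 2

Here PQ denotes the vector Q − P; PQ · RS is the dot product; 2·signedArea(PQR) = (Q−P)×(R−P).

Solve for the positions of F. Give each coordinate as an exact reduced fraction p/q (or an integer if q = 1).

1. F_x = -3/2  [line -13/9·x + -1/9·y + -17/9 = 0 ∩ |FC|² = 85/2]
2. F_y = 5/2  [line -13/9·x + -1/9·y + -17/9 = 0 ∩ |FC|² = 85/2]
   → F = (-3/2, 5/2)

F = (-3/2, 5/2)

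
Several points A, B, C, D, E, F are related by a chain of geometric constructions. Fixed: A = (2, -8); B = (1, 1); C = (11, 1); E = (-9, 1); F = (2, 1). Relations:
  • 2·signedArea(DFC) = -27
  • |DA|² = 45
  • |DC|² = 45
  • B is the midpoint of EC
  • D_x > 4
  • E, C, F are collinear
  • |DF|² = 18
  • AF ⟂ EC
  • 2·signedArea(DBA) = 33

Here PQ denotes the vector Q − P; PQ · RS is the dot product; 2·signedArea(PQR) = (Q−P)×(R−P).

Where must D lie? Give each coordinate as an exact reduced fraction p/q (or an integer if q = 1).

D = (5, -2)

1. D_x = 5  [2·signedArea(DFC) = -27 ∩ 2·signedArea(DBA) = 33]
2. D_y = -2  [2·signedArea(DFC) = -27 ∩ 2·signedArea(DBA) = 33]
   → D = (5, -2)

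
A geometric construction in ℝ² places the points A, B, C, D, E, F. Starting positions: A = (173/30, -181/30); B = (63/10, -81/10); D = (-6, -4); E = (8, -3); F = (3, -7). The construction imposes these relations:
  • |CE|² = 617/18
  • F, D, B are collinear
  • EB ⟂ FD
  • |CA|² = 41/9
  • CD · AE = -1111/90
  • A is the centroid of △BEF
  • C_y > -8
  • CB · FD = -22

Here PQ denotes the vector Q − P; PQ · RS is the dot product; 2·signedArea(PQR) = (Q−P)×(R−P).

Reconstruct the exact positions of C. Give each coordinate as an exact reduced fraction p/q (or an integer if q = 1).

C = (41/10, -221/30)

1. C_x = 41/10  [CD · AE = -1111/90 ∩ CB · FD = -22]
2. C_y = -221/30  [CD · AE = -1111/90 ∩ CB · FD = -22]
   → C = (41/10, -221/30)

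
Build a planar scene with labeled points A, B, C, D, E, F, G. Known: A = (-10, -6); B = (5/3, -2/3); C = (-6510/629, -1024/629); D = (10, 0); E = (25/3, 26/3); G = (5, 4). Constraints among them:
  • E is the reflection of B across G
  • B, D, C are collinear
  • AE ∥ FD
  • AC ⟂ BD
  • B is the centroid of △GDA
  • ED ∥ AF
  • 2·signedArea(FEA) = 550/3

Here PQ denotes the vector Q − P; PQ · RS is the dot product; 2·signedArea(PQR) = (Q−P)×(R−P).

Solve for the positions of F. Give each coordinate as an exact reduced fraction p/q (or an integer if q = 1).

F = (-25/3, -44/3)

1. F_x = -25/3  [AE ∥ FD ∩ ED ∥ AF]
2. F_y = -44/3  [AE ∥ FD ∩ ED ∥ AF]
   → F = (-25/3, -44/3)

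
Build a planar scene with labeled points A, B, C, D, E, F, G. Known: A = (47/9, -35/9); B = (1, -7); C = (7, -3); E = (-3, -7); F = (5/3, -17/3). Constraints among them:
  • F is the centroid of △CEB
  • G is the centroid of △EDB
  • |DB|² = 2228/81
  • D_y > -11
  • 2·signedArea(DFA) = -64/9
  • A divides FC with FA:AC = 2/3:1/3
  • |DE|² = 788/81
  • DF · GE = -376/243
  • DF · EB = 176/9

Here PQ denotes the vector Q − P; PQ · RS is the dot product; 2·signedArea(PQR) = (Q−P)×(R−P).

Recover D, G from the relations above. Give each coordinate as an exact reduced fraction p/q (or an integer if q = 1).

D = (-29/9, -91/9)
G = (-47/27, -217/27)

1. D_x = -29/9  [2·signedArea(DFA) = -64/9 ∩ DF · EB = 176/9]
2. D_y = -91/9  [2·signedArea(DFA) = -64/9 ∩ DF · EB = 176/9]
   → D = (-29/9, -91/9)
3. G_x = -47/27  [G is the centroid of △EDB]
4. G_y = -217/27  [G is the centroid of △EDB]
   → G = (-47/27, -217/27)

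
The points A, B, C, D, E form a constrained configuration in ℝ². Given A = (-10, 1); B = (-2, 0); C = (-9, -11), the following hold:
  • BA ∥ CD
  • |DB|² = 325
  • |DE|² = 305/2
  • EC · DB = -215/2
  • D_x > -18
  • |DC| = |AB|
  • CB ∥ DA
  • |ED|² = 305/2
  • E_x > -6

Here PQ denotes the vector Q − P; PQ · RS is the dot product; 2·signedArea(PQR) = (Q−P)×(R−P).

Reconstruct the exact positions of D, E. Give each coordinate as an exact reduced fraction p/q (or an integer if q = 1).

D = (-17, -10)
E = (-11/2, -11/2)

1. D_x = -17  [CB ∥ DA ∩ BA ∥ CD]
2. D_y = -10  [CB ∥ DA ∩ BA ∥ CD]
   → D = (-17, -10)
3. E_x = -11/2  [line -15·x + -10·y + -275/2 = 0 ∩ |ED|² = 305/2]
4. E_y = -11/2  [line -15·x + -10·y + -275/2 = 0 ∩ |ED|² = 305/2]
   → E = (-11/2, -11/2)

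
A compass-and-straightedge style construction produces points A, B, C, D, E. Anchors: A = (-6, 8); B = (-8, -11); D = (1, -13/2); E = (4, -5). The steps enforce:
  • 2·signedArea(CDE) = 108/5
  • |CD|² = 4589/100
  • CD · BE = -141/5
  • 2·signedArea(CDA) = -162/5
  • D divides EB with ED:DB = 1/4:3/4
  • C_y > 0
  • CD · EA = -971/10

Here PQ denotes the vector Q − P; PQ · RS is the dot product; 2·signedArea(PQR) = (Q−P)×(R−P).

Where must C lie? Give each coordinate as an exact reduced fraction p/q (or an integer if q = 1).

1. C_x = 0  [2·signedArea(CDA) = -162/5 ∩ CD · BE = -141/5]
2. C_y = 1/5  [2·signedArea(CDA) = -162/5 ∩ CD · BE = -141/5]
   → C = (0, 1/5)

C = (0, 1/5)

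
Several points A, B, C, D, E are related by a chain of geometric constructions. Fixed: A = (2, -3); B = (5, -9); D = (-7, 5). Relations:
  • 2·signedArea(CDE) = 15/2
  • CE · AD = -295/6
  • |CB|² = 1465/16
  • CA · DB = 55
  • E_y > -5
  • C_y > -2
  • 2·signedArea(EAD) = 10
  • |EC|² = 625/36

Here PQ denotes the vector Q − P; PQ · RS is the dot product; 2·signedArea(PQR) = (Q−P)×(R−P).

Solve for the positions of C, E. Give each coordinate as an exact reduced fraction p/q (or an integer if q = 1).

C = (-1/4, -1)
E = (9/4, -13/3)

1. C_x = -1/4  [line -12·x + 14·y + 11 = 0 ∩ |CB|² = 1465/16]
2. C_y = -1  [line -12·x + 14·y + 11 = 0 ∩ |CB|² = 1465/16]
   → C = (-1/4, -1)
3. E_x = 9/4  [CE · AD = -295/6 ∩ 2·signedArea(EAD) = 10]
4. E_y = -13/3  [CE · AD = -295/6 ∩ 2·signedArea(EAD) = 10]
   → E = (9/4, -13/3)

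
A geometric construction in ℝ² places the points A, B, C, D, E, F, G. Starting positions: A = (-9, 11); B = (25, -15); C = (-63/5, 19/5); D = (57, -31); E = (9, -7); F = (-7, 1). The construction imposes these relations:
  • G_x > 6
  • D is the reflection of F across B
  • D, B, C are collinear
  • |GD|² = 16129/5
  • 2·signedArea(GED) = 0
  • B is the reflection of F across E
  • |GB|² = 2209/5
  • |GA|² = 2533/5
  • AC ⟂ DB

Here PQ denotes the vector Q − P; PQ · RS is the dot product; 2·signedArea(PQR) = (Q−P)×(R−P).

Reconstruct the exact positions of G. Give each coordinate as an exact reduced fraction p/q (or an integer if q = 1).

1. G_x = 31/5  [line 24·x + 48·y + 120 = 0 ∩ |GA|² = 2533/5]
2. G_y = -28/5  [line 24·x + 48·y + 120 = 0 ∩ |GA|² = 2533/5]
   → G = (31/5, -28/5)

G = (31/5, -28/5)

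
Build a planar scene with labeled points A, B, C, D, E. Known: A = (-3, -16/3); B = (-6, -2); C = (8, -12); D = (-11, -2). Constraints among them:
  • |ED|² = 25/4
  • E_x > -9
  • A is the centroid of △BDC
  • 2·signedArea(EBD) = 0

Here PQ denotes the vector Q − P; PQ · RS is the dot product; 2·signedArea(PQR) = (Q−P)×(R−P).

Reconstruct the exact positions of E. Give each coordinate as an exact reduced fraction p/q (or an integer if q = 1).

E = (-17/2, -2)

1. E_y = -2  [2·signedArea(EBD) = 0]
2. E_x = -17/2  [|ED|² = 25/4]
   → E = (-17/2, -2)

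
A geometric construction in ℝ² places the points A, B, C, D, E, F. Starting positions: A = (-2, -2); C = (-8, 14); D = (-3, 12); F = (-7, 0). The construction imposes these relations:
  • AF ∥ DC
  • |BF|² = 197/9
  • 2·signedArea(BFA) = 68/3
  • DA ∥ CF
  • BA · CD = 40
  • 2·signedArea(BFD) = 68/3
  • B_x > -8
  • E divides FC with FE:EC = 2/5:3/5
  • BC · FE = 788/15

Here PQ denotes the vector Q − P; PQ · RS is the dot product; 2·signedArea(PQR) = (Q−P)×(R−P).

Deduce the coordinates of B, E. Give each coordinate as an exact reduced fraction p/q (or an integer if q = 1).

1. B_x = -22/3  [2·signedArea(BFA) = 68/3 ∩ 2·signedArea(BFD) = 68/3]
2. B_y = 14/3  [2·signedArea(BFA) = 68/3 ∩ 2·signedArea(BFD) = 68/3]
   → B = (-22/3, 14/3)
3. E_x = -37/5  [E divides FC with FE:EC = 2/5:3/5]
4. E_y = 28/5  [E divides FC with FE:EC = 2/5:3/5]
   → E = (-37/5, 28/5)

B = (-22/3, 14/3)
E = (-37/5, 28/5)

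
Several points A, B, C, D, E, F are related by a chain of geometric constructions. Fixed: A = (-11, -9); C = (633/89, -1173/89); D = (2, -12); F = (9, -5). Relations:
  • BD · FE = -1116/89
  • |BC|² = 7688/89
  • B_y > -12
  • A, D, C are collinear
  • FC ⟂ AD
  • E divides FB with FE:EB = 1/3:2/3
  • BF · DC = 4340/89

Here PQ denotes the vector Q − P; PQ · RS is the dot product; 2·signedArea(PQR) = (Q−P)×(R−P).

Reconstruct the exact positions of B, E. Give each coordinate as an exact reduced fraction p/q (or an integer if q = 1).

1. B_x = -173/89  [line -455/89·x + 105/89·y + 280/89 = 0 ∩ |BC|² = 7688/89]
2. B_y = -987/89  [line -455/89·x + 105/89·y + 280/89 = 0 ∩ |BC|² = 7688/89]
   → B = (-173/89, -987/89)
3. E_x = 1429/267  [E divides FB with FE:EB = 1/3:2/3]
4. E_y = -1877/267  [E divides FB with FE:EB = 1/3:2/3]
   → E = (1429/267, -1877/267)

B = (-173/89, -987/89)
E = (1429/267, -1877/267)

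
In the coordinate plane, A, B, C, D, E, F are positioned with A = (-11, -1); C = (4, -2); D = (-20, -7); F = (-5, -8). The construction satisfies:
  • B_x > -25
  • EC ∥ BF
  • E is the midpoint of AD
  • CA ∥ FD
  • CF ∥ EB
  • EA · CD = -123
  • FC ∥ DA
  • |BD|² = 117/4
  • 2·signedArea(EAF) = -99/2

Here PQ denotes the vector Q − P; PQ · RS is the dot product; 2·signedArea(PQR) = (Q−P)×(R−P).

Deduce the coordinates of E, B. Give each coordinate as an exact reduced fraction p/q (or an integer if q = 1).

B = (-49/2, -10)
E = (-31/2, -4)

1. E_x = -31/2  [E is the midpoint of AD]
2. E_y = -4  [E is the midpoint of AD]
   → E = (-31/2, -4)
3. B_x = -49/2  [EC ∥ BF ∩ CF ∥ EB]
4. B_y = -10  [EC ∥ BF ∩ CF ∥ EB]
   → B = (-49/2, -10)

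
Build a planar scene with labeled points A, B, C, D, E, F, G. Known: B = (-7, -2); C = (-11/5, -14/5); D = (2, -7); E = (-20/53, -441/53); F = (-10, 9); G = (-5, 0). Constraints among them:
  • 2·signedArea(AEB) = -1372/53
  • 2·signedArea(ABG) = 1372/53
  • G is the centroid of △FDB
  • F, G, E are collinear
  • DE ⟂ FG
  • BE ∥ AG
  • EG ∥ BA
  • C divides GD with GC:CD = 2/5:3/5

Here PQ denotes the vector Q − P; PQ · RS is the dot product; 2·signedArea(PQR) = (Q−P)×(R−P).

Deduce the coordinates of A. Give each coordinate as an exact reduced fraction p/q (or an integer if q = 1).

A = (-616/53, 335/53)

1. A_x = -616/53  [BE ∥ AG ∩ EG ∥ BA]
2. A_y = 335/53  [BE ∥ AG ∩ EG ∥ BA]
   → A = (-616/53, 335/53)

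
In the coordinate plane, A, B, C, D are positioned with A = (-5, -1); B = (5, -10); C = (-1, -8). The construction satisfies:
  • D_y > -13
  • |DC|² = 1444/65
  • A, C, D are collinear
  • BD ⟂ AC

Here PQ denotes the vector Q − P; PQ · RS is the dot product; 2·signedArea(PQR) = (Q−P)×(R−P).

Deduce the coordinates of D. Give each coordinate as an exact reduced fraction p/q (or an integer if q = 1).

D = (87/65, -786/65)

1. D_x = 87/65  [A, C, D are collinear ∩ BD ⟂ AC]
2. D_y = -786/65  [A, C, D are collinear ∩ BD ⟂ AC]
   → D = (87/65, -786/65)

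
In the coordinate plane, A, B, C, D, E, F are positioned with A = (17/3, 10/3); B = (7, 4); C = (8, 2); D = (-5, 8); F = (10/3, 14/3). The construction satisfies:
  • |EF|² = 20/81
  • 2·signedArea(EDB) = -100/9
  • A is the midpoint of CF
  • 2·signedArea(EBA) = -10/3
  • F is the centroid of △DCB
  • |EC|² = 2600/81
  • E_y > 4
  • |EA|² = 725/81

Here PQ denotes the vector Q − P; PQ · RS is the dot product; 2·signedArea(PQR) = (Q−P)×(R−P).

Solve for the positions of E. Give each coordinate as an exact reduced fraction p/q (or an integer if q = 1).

E = (26/9, 40/9)

1. E_x = 26/9  [2·signedArea(EDB) = -100/9 ∩ 2·signedArea(EBA) = -10/3]
2. E_y = 40/9  [2·signedArea(EDB) = -100/9 ∩ 2·signedArea(EBA) = -10/3]
   → E = (26/9, 40/9)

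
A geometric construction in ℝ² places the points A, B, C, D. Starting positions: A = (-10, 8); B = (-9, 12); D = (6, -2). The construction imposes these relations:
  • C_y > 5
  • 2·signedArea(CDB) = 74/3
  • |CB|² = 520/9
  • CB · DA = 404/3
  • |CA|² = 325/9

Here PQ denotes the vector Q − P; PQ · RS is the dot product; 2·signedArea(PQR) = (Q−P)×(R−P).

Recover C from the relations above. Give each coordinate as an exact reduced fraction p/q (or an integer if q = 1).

C = (-13/3, 6)

1. C_x = -13/3  [CB · DA = 404/3 ∩ 2·signedArea(CDB) = 74/3]
2. C_y = 6  [CB · DA = 404/3 ∩ 2·signedArea(CDB) = 74/3]
   → C = (-13/3, 6)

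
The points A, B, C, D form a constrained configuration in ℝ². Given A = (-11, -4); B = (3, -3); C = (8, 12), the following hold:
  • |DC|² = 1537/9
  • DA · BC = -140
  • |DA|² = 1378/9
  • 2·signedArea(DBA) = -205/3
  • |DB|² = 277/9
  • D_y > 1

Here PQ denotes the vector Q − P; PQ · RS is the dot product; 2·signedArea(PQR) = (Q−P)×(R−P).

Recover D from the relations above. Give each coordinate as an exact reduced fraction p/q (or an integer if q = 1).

D = (0, 5/3)

1. D_x = 0  [2·signedArea(DBA) = -205/3 ∩ DA · BC = -140]
2. D_y = 5/3  [2·signedArea(DBA) = -205/3 ∩ DA · BC = -140]
   → D = (0, 5/3)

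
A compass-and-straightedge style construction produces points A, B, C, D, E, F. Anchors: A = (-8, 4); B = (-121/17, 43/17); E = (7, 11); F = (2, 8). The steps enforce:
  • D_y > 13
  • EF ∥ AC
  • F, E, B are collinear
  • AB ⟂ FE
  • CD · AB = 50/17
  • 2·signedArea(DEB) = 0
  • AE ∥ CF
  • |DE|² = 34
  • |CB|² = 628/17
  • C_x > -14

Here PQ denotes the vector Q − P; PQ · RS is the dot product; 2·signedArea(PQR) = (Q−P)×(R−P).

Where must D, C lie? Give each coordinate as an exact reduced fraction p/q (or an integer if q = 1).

1. D_x = 12  [line 144/17·x + -240/17·y + 96 = 0 ∩ |DE|² = 34]
2. D_y = 14  [line 144/17·x + -240/17·y + 96 = 0 ∩ |DE|² = 34]
   → D = (12, 14)
3. C_x = -13  [AE ∥ CF ∩ EF ∥ AC]
4. C_y = 1  [AE ∥ CF ∩ EF ∥ AC]
   → C = (-13, 1)

C = (-13, 1)
D = (12, 14)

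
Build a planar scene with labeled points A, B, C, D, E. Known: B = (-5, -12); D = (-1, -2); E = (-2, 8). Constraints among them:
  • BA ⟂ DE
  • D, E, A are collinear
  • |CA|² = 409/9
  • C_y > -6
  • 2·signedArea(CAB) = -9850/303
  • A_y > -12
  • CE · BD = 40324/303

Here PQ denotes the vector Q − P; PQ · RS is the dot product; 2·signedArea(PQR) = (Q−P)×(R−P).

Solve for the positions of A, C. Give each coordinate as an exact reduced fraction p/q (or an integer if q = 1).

1. A_x = -5/101  [D, E, A are collinear ∩ BA ⟂ DE]
2. A_y = -1162/101  [D, E, A are collinear ∩ BA ⟂ DE]
   → A = (-5/101, -1162/101)
3. C_x = -712/303  [2·signedArea(CAB) = -9850/303 ∩ CE · BD = 40324/303]
4. C_y = -522/101  [2·signedArea(CAB) = -9850/303 ∩ CE · BD = 40324/303]
   → C = (-712/303, -522/101)

A = (-5/101, -1162/101)
C = (-712/303, -522/101)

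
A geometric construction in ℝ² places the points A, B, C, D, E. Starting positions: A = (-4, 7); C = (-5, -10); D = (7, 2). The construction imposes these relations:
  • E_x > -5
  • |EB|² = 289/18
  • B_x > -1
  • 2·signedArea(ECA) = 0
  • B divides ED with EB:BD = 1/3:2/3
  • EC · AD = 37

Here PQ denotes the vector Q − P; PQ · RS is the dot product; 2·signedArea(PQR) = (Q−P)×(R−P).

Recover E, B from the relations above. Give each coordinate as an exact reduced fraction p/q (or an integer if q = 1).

1. E_x = -9/2  [2·signedArea(ECA) = 0 ∩ EC · AD = 37]
2. E_y = -3/2  [2·signedArea(ECA) = 0 ∩ EC · AD = 37]
   → E = (-9/2, -3/2)
3. B_x = -2/3  [B divides ED with EB:BD = 1/3:2/3]
4. B_y = -1/3  [B divides ED with EB:BD = 1/3:2/3]
   → B = (-2/3, -1/3)

B = (-2/3, -1/3)
E = (-9/2, -3/2)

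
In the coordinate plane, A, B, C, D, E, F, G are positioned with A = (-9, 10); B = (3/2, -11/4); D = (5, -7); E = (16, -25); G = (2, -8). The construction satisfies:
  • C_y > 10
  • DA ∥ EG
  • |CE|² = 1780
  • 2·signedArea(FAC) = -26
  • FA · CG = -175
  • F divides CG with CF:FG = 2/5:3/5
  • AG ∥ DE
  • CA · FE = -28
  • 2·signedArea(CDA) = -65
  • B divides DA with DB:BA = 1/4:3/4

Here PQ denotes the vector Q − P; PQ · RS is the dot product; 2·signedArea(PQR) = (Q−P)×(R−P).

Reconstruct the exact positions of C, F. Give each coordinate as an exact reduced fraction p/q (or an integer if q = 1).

C = (-6, 11)
F = (-14/5, 17/5)

1. C_x = -6  [line -17·x + -14·y + 52 = 0 ∩ |CE|² = 1780]
2. C_y = 11  [line -17·x + -14·y + 52 = 0 ∩ |CE|² = 1780]
   → C = (-6, 11)
3. F_x = -14/5  [F divides CG with CF:FG = 2/5:3/5]
4. F_y = 17/5  [F divides CG with CF:FG = 2/5:3/5]
   → F = (-14/5, 17/5)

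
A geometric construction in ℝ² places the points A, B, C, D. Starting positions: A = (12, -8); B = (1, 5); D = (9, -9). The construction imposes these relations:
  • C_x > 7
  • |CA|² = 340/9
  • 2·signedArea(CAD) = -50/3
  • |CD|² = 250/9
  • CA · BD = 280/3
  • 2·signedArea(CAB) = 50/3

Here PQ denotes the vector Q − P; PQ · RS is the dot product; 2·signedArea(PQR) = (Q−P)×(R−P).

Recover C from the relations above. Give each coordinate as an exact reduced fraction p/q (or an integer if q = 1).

C = (22/3, -4)

1. C_x = 22/3  [2·signedArea(CAB) = 50/3 ∩ CA · BD = 280/3]
2. C_y = -4  [2·signedArea(CAB) = 50/3 ∩ CA · BD = 280/3]
   → C = (22/3, -4)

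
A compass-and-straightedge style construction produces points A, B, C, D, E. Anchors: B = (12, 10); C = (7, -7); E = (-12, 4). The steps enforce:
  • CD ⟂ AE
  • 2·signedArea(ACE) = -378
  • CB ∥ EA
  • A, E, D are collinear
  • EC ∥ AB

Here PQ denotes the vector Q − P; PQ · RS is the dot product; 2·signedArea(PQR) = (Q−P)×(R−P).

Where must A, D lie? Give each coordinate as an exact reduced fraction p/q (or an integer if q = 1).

1. A_x = -7  [EC ∥ AB ∩ CB ∥ EA]
2. A_y = 21  [EC ∥ AB ∩ CB ∥ EA]
   → A = (-7, 21)
3. D_x = -2114/157  [A, E, D are collinear ∩ CD ⟂ AE]
4. D_y = -154/157  [A, E, D are collinear ∩ CD ⟂ AE]
   → D = (-2114/157, -154/157)

A = (-7, 21)
D = (-2114/157, -154/157)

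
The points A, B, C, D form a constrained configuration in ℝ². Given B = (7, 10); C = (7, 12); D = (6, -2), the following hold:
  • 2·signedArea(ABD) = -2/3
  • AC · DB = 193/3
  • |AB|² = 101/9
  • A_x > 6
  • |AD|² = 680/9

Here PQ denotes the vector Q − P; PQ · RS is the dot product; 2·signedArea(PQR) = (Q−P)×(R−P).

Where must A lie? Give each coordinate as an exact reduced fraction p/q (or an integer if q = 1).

1. A_x = 20/3  [AC · DB = 193/3 ∩ 2·signedArea(ABD) = -2/3]
2. A_y = 20/3  [AC · DB = 193/3 ∩ 2·signedArea(ABD) = -2/3]
   → A = (20/3, 20/3)

A = (20/3, 20/3)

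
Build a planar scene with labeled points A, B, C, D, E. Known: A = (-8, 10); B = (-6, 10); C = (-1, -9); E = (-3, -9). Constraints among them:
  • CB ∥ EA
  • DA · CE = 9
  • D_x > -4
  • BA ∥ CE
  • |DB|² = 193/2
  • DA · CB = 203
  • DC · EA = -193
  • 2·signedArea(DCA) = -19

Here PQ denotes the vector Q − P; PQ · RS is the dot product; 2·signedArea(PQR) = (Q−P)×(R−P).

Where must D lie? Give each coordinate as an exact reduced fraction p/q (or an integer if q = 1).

1. D_x = -7/2  [DA · CE = 9 ∩ DA · CB = 203]
2. D_y = 1/2  [DA · CE = 9 ∩ DA · CB = 203]
   → D = (-7/2, 1/2)

D = (-7/2, 1/2)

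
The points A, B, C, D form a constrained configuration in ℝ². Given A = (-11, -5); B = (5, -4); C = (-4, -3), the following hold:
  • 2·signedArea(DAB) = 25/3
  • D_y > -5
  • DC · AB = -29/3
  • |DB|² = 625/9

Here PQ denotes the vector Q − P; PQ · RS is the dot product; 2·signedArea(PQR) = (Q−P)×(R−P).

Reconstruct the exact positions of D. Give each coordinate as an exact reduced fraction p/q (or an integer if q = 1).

D = (-10/3, -4)

1. D_x = -10/3  [DC · AB = -29/3 ∩ 2·signedArea(DAB) = 25/3]
2. D_y = -4  [DC · AB = -29/3 ∩ 2·signedArea(DAB) = 25/3]
   → D = (-10/3, -4)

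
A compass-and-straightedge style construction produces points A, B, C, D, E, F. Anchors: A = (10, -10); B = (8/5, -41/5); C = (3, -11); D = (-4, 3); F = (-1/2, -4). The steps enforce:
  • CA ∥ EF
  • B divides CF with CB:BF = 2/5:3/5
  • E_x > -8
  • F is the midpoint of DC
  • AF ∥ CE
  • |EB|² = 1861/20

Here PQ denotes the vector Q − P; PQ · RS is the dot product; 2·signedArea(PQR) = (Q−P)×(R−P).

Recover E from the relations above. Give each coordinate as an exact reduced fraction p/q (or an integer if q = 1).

1. E_x = -15/2  [CA ∥ EF ∩ AF ∥ CE]
2. E_y = -5  [CA ∥ EF ∩ AF ∥ CE]
   → E = (-15/2, -5)

E = (-15/2, -5)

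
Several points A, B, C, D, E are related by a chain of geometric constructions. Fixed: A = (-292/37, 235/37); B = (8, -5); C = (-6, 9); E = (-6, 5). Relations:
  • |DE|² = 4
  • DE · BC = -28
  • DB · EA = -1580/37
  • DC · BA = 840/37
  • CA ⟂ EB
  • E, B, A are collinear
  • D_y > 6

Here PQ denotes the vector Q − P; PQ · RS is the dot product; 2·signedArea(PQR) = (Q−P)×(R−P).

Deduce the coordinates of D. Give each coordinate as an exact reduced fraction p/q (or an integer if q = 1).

D = (-6, 7)

1. D_x = -6  [DB · EA = -1580/37 ∩ DE · BC = -28]
2. D_y = 7  [DB · EA = -1580/37 ∩ DE · BC = -28]
   → D = (-6, 7)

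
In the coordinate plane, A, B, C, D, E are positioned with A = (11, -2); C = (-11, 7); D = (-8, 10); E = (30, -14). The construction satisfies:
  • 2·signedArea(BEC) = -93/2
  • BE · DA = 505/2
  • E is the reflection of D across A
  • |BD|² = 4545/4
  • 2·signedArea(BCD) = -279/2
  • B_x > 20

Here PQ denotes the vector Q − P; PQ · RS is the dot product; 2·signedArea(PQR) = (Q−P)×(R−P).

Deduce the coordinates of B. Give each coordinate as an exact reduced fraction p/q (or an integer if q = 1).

1. B_x = 41/2  [2·signedArea(BCD) = -279/2 ∩ 2·signedArea(BEC) = -93/2]
2. B_y = -8  [2·signedArea(BCD) = -279/2 ∩ 2·signedArea(BEC) = -93/2]
   → B = (41/2, -8)

B = (41/2, -8)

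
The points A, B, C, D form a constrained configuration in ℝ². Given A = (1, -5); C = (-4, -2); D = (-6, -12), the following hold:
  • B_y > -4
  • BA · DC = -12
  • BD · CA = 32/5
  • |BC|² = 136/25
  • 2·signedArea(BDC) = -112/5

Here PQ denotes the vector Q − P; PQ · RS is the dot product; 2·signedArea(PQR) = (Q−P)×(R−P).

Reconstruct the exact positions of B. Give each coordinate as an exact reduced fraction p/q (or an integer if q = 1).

1. B_x = -2  [BD · CA = 32/5 ∩ BA · DC = -12]
2. B_y = -16/5  [BD · CA = 32/5 ∩ BA · DC = -12]
   → B = (-2, -16/5)

B = (-2, -16/5)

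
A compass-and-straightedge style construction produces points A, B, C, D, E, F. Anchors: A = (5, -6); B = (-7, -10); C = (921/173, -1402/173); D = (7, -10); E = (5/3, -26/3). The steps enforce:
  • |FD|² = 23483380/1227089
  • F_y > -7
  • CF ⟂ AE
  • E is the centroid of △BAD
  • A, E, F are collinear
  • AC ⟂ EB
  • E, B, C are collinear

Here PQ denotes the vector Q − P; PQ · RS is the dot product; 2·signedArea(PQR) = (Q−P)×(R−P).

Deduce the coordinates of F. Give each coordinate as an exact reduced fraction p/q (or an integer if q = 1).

1. F_x = 29585/7093  [A, E, F are collinear ∩ CF ⟂ AE]
2. F_y = -47262/7093  [A, E, F are collinear ∩ CF ⟂ AE]
   → F = (29585/7093, -47262/7093)

F = (29585/7093, -47262/7093)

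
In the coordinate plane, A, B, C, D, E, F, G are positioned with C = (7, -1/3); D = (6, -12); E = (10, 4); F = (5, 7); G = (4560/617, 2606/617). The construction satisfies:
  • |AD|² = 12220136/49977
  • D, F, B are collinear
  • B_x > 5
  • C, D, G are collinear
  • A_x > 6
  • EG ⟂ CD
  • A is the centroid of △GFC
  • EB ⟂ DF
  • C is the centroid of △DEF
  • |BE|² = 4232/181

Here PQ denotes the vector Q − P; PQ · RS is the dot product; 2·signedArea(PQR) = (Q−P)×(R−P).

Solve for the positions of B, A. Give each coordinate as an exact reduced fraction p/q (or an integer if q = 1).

1. B_x = 936/181  [D, F, B are collinear ∩ EB ⟂ DF]
2. B_y = 678/181  [D, F, B are collinear ∩ EB ⟂ DF]
   → B = (936/181, 678/181)
3. A_x = 3988/617  [A is the centroid of △GFC]
4. A_y = 20158/5553  [A is the centroid of △GFC]
   → A = (3988/617, 20158/5553)

A = (3988/617, 20158/5553)
B = (936/181, 678/181)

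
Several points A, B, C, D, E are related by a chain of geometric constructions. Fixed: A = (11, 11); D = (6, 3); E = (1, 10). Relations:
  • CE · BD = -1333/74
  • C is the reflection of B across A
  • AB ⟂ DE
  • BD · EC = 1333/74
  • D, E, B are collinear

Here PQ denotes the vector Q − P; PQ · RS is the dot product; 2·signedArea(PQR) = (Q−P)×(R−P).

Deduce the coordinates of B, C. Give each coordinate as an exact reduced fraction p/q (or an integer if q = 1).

B = (289/74, 439/74)
C = (1339/74, 1189/74)

1. B_x = 289/74  [D, E, B are collinear ∩ AB ⟂ DE]
2. B_y = 439/74  [D, E, B are collinear ∩ AB ⟂ DE]
   → B = (289/74, 439/74)
3. C_x = 1339/74  [C is the reflection of B across A]
4. C_y = 1189/74  [C is the reflection of B across A]
   → C = (1339/74, 1189/74)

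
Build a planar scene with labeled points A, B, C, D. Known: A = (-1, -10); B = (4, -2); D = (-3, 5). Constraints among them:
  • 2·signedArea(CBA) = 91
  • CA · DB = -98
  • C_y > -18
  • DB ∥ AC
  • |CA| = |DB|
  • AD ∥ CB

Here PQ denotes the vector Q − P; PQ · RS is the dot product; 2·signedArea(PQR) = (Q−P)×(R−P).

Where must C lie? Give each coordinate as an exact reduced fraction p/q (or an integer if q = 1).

C = (6, -17)

1. C_x = 6  [AD ∥ CB ∩ DB ∥ AC]
2. C_y = -17  [AD ∥ CB ∩ DB ∥ AC]
   → C = (6, -17)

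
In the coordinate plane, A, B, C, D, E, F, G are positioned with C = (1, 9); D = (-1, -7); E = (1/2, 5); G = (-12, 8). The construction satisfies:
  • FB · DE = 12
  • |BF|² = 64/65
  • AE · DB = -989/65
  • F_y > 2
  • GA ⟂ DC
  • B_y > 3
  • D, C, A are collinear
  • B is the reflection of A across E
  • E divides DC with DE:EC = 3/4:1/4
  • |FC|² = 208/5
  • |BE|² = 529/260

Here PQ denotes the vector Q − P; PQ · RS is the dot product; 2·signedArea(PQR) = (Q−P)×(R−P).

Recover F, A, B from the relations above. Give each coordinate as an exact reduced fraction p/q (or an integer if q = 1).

1. A_x = 44/65  [D, C, A are collinear ∩ GA ⟂ DC]
2. A_y = 417/65  [D, C, A are collinear ∩ GA ⟂ DC]
   → A = (44/65, 417/65)
3. B_x = 21/65  [B is the reflection of A across E]
4. B_y = 233/65  [B is the reflection of A across E]
   → B = (21/65, 233/65)
5. F_x = 1/5  [line -3/2·x + -12·y + 63/2 = 0 ∩ |FC|² = 208/5]
6. F_y = 13/5  [line -3/2·x + -12·y + 63/2 = 0 ∩ |FC|² = 208/5]
   → F = (1/5, 13/5)

A = (44/65, 417/65)
B = (21/65, 233/65)
F = (1/5, 13/5)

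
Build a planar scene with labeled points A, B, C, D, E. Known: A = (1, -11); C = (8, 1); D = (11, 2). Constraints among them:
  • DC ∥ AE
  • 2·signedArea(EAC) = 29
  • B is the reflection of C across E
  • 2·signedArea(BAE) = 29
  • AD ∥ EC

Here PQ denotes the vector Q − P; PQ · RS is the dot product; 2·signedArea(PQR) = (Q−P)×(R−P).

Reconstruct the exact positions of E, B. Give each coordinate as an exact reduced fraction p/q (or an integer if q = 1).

B = (-12, -25)
E = (-2, -12)

1. E_x = -2  [AD ∥ EC ∩ DC ∥ AE]
2. E_y = -12  [AD ∥ EC ∩ DC ∥ AE]
   → E = (-2, -12)
3. B_x = -12  [B is the reflection of C across E]
4. B_y = -25  [B is the reflection of C across E]
   → B = (-12, -25)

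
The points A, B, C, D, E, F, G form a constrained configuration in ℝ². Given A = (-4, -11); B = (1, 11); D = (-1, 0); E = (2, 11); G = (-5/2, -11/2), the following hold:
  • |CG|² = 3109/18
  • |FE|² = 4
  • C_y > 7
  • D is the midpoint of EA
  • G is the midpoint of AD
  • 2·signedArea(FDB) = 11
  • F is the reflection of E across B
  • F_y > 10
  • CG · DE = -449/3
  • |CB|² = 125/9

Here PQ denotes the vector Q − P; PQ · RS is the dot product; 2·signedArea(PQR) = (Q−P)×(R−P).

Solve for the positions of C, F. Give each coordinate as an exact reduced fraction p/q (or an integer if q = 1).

C = (1/3, 22/3)
F = (0, 11)

1. C_x = 1/3  [line -3·x + -11·y + 245/3 = 0 ∩ |CG|² = 3109/18]
2. C_y = 22/3  [line -3·x + -11·y + 245/3 = 0 ∩ |CG|² = 3109/18]
   → C = (1/3, 22/3)
3. F_x = 0  [F is the reflection of E across B]
4. F_y = 11  [F is the reflection of E across B]
   → F = (0, 11)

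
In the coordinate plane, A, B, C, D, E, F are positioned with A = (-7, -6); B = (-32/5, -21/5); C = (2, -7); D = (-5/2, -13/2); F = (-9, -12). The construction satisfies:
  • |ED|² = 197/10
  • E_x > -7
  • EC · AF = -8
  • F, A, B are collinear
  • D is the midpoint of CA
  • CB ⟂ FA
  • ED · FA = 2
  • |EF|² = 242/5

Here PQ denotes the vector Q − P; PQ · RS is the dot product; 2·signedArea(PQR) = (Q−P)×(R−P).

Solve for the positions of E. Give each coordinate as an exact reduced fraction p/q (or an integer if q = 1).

1. E_x = -34/5  [line 2·x + 6·y + 46 = 0 ∩ |EF|² = 242/5]
2. E_y = -27/5  [line 2·x + 6·y + 46 = 0 ∩ |EF|² = 242/5]
   → E = (-34/5, -27/5)

E = (-34/5, -27/5)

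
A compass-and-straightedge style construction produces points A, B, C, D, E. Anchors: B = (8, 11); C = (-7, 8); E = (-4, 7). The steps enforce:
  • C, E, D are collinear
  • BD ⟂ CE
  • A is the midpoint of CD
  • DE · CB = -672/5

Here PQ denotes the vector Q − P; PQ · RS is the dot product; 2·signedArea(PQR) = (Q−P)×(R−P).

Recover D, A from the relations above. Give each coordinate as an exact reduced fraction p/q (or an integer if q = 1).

1. D_x = 28/5  [C, E, D are collinear ∩ BD ⟂ CE]
2. D_y = 19/5  [C, E, D are collinear ∩ BD ⟂ CE]
   → D = (28/5, 19/5)
3. A_x = -7/10  [A is the midpoint of CD]
4. A_y = 59/10  [A is the midpoint of CD]
   → A = (-7/10, 59/10)

A = (-7/10, 59/10)
D = (28/5, 19/5)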